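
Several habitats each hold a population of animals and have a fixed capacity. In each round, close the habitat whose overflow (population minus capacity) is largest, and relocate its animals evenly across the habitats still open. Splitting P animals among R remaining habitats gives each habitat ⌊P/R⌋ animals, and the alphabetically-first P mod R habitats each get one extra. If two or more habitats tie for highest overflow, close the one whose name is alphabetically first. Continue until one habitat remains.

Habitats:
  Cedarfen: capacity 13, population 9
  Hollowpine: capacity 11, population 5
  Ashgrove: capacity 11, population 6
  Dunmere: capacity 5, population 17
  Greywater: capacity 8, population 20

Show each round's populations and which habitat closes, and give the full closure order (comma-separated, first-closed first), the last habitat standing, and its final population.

Round 1: Ashgrove=6 Cedarfen=9 Dunmere=17 Greywater=20 Hollowpine=5 → close Dunmere (overflow 12)
  17÷4 = 4 each, +1 to first 1
Round 2: Ashgrove=11 Cedarfen=13 Greywater=24 Hollowpine=9 → close Greywater (overflow 16)
  24÷3 = 8 each, +1 to first 0
Round 3: Ashgrove=19 Cedarfen=21 Hollowpine=17 → close Ashgrove (overflow 8)
  19÷2 = 9 each, +1 to first 1
Round 4: Cedarfen=31 Hollowpine=26 → close Cedarfen (overflow 18)
  31÷1 = 31 each, +1 to first 0

Closure order: Dunmere, Greywater, Ashgrove, Cedarfen
Last habitat: Hollowpine with 57 animals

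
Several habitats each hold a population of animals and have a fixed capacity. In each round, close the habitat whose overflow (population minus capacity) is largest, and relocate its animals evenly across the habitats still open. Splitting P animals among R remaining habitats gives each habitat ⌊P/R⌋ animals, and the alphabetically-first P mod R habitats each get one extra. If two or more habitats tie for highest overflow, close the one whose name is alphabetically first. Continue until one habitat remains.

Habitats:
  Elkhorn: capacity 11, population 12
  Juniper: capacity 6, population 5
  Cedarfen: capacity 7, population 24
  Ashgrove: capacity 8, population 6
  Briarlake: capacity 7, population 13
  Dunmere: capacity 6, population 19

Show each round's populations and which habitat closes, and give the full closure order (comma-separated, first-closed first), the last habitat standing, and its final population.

Round 1: Ashgrove=6 Briarlake=13 Cedarfen=24 Dunmere=19 Elkhorn=12 Juniper=5 → close Cedarfen (overflow 17)
  24÷5 = 4 each, +1 to first 4
Round 2: Ashgrove=11 Briarlake=18 Dunmere=24 Elkhorn=17 Juniper=9 → close Dunmere (overflow 18)
  24÷4 = 6 each, +1 to first 0
Round 3: Ashgrove=17 Briarlake=24 Elkhorn=23 Juniper=15 → close Briarlake (overflow 17)
  24÷3 = 8 each, +1 to first 0
Round 4: Ashgrove=25 Elkhorn=31 Juniper=23 → close Elkhorn (overflow 20)
  31÷2 = 15 each, +1 to first 1
Round 5: Ashgrove=41 Juniper=38 → close Ashgrove (overflow 33)
  41÷1 = 41 each, +1 to first 0

Closure order: Cedarfen, Dunmere, Briarlake, Elkhorn, Ashgrove
Last habitat: Juniper with 79 animals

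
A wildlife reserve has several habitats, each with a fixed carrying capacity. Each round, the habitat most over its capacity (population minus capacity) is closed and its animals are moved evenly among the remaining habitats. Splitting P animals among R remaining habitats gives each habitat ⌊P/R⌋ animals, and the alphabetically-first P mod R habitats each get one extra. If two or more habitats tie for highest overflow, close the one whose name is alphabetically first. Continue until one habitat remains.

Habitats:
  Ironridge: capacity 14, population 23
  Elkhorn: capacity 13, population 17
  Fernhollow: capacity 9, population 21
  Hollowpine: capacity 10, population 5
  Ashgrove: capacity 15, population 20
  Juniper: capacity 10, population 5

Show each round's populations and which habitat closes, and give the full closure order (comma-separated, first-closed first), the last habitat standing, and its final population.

Closure order: Fernhollow, Ironridge, Ashgrove, Elkhorn, Hollowpine
Last habitat: Juniper with 91 animals

Round 1: Ashgrove=20 Elkhorn=17 Fernhollow=21 Hollowpine=5 Ironridge=23 Juniper=5 → close Fernhollow (overflow 12)
  21÷5 = 4 each, +1 to first 1
Round 2: Ashgrove=25 Elkhorn=21 Hollowpine=9 Ironridge=27 Juniper=9 → close Ironridge (overflow 13)
  27÷4 = 6 each, +1 to first 3
Round 3: Ashgrove=32 Elkhorn=28 Hollowpine=16 Juniper=15 → close Ashgrove (overflow 17)
  32÷3 = 10 each, +1 to first 2
Round 4: Elkhorn=39 Hollowpine=27 Juniper=25 → close Elkhorn (overflow 26)
  39÷2 = 19 each, +1 to first 1
Round 5: Hollowpine=47 Juniper=44 → close Hollowpine (overflow 37)
  47÷1 = 47 each, +1 to first 0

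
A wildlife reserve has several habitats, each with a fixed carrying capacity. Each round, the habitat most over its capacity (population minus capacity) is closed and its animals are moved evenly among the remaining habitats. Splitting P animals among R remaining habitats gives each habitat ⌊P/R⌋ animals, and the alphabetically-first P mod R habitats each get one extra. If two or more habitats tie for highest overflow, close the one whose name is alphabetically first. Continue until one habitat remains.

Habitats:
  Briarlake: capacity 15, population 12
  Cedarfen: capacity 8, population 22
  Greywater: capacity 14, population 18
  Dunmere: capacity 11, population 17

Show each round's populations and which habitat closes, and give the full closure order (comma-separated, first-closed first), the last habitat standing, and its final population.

Round 1: Briarlake=12 Cedarfen=22 Dunmere=17 Greywater=18 → close Cedarfen (overflow 14)
  22÷3 = 7 each, +1 to first 1
Round 2: Briarlake=20 Dunmere=24 Greywater=25 → close Dunmere (overflow 13)
  24÷2 = 12 each, +1 to first 0
Round 3: Briarlake=32 Greywater=37 → close Greywater (overflow 23)
  37÷1 = 37 each, +1 to first 0

Closure order: Cedarfen, Dunmere, Greywater
Last habitat: Briarlake with 69 animals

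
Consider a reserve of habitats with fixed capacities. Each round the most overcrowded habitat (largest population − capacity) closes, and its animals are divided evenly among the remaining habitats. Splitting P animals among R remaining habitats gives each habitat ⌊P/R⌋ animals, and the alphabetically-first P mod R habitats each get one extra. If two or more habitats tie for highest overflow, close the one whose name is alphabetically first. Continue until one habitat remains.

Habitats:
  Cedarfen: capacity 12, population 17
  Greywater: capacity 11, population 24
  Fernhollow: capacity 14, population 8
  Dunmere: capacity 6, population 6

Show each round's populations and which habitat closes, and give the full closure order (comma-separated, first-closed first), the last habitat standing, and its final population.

Round 1: Cedarfen=17 Dunmere=6 Fernhollow=8 Greywater=24 → close Greywater (overflow 13)
  24÷3 = 8 each, +1 to first 0
Round 2: Cedarfen=25 Dunmere=14 Fernhollow=16 → close Cedarfen (overflow 13)
  25÷2 = 12 each, +1 to first 1
Round 3: Dunmere=27 Fernhollow=28 → close Dunmere (overflow 21)
  27÷1 = 27 each, +1 to first 0

Closure order: Greywater, Cedarfen, Dunmere
Last habitat: Fernhollow with 55 animals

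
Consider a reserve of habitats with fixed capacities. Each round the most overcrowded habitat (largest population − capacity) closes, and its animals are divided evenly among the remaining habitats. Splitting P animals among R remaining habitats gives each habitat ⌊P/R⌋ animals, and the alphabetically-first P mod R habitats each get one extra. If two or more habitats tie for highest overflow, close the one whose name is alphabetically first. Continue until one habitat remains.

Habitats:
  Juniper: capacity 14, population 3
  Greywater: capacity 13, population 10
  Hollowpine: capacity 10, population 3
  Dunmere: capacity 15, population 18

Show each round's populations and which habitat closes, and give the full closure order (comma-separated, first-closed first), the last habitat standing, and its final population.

Closure order: Dunmere, Greywater, Hollowpine
Last habitat: Juniper with 34 animals

Round 1: Dunmere=18 Greywater=10 Hollowpine=3 Juniper=3 → close Dunmere (overflow 3)
  18÷3 = 6 each, +1 to first 0
Round 2: Greywater=16 Hollowpine=9 Juniper=9 → close Greywater (overflow 3)
  16÷2 = 8 each, +1 to first 0
Round 3: Hollowpine=17 Juniper=17 → close Hollowpine (overflow 7)
  17÷1 = 17 each, +1 to first 0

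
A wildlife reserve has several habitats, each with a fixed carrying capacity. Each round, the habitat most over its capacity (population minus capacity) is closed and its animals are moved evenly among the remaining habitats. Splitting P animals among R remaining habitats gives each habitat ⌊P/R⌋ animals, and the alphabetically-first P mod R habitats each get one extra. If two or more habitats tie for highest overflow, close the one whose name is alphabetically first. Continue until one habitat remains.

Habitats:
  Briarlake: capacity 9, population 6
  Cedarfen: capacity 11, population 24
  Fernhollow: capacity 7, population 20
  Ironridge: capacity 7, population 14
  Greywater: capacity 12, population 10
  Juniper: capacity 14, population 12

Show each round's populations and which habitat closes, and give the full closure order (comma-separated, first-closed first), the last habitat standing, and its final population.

Round 1: Briarlake=6 Cedarfen=24 Fernhollow=20 Greywater=10 Ironridge=14 Juniper=12 → close Cedarfen (overflow 13)
  24÷5 = 4 each, +1 to first 4
Round 2: Briarlake=11 Fernhollow=25 Greywater=15 Ironridge=19 Juniper=16 → close Fernhollow (overflow 18)
  25÷4 = 6 each, +1 to first 1
Round 3: Briarlake=18 Greywater=21 Ironridge=25 Juniper=22 → close Ironridge (overflow 18)
  25÷3 = 8 each, +1 to first 1
Round 4: Briarlake=27 Greywater=29 Juniper=30 → close Briarlake (overflow 18)
  27÷2 = 13 each, +1 to first 1
Round 5: Greywater=43 Juniper=43 → close Greywater (overflow 31)
  43÷1 = 43 each, +1 to first 0

Closure order: Cedarfen, Fernhollow, Ironridge, Briarlake, Greywater
Last habitat: Juniper with 86 animals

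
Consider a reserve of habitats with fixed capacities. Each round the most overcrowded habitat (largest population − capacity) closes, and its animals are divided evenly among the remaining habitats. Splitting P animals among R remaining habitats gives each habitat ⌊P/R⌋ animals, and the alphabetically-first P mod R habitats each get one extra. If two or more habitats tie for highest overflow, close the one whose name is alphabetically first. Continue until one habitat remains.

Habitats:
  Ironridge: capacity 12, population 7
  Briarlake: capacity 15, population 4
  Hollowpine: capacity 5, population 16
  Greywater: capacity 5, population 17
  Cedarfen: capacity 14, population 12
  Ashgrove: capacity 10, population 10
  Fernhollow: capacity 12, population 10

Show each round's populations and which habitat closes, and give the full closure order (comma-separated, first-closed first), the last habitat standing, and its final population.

Round 1: Ashgrove=10 Briarlake=4 Cedarfen=12 Fernhollow=10 Greywater=17 Hollowpine=16 Ironridge=7 → close Greywater (overflow 12)
  17÷6 = 2 each, +1 to first 5
Round 2: Ashgrove=13 Briarlake=7 Cedarfen=15 Fernhollow=13 Hollowpine=19 Ironridge=9 → close Hollowpine (overflow 14)
  19÷5 = 3 each, +1 to first 4
Round 3: Ashgrove=17 Briarlake=11 Cedarfen=19 Fernhollow=17 Ironridge=12 → close Ashgrove (overflow 7)
  17÷4 = 4 each, +1 to first 1
Round 4: Briarlake=16 Cedarfen=23 Fernhollow=21 Ironridge=16 → close Cedarfen (overflow 9)
  23÷3 = 7 each, +1 to first 2
Round 5: Briarlake=24 Fernhollow=29 Ironridge=23 → close Fernhollow (overflow 17)
  29÷2 = 14 each, +1 to first 1
Round 6: Briarlake=39 Ironridge=37 → close Ironridge (overflow 25)
  37÷1 = 37 each, +1 to first 0

Closure order: Greywater, Hollowpine, Ashgrove, Cedarfen, Fernhollow, Ironridge
Last habitat: Briarlake with 76 animals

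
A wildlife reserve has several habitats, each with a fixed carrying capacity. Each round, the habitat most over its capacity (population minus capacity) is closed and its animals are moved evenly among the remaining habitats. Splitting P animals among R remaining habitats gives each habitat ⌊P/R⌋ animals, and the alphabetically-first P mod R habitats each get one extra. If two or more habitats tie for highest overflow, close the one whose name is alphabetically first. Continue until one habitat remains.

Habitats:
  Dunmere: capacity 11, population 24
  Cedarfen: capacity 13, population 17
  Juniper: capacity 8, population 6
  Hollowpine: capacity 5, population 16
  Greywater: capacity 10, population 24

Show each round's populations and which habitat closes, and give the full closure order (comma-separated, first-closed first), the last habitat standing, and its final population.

Round 1: Cedarfen=17 Dunmere=24 Greywater=24 Hollowpine=16 Juniper=6 → close Greywater (overflow 14)
  24÷4 = 6 each, +1 to first 0
Round 2: Cedarfen=23 Dunmere=30 Hollowpine=22 Juniper=12 → close Dunmere (overflow 19)
  30÷3 = 10 each, +1 to first 0
Round 3: Cedarfen=33 Hollowpine=32 Juniper=22 → close Hollowpine (overflow 27)
  32÷2 = 16 each, +1 to first 0
Round 4: Cedarfen=49 Juniper=38 → close Cedarfen (overflow 36)
  49÷1 = 49 each, +1 to first 0

Closure order: Greywater, Dunmere, Hollowpine, Cedarfen
Last habitat: Juniper with 87 animals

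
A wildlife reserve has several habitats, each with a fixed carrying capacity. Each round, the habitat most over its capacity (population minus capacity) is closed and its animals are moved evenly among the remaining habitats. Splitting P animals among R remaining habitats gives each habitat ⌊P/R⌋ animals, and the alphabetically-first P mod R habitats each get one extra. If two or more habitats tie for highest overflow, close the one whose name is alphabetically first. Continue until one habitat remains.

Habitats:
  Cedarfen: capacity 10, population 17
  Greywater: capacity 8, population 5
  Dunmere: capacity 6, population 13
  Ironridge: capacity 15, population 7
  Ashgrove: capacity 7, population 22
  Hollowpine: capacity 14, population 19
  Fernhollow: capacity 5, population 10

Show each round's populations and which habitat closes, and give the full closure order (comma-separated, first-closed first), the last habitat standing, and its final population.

Closure order: Ashgrove, Cedarfen, Dunmere, Fernhollow, Hollowpine, Greywater
Last habitat: Ironridge with 93 animals

Round 1: Ashgrove=22 Cedarfen=17 Dunmere=13 Fernhollow=10 Greywater=5 Hollowpine=19 Ironridge=7 → close Ashgrove (overflow 15)
  22÷6 = 3 each, +1 to first 4
Round 2: Cedarfen=21 Dunmere=17 Fernhollow=14 Greywater=9 Hollowpine=22 Ironridge=10 → close Cedarfen (overflow 11)
  21÷5 = 4 each, +1 to first 1
Round 3: Dunmere=22 Fernhollow=18 Greywater=13 Hollowpine=26 Ironridge=14 → close Dunmere (overflow 16)
  22÷4 = 5 each, +1 to first 2
Round 4: Fernhollow=24 Greywater=19 Hollowpine=31 Ironridge=19 → close Fernhollow (overflow 19)
  24÷3 = 8 each, +1 to first 0
Round 5: Greywater=27 Hollowpine=39 Ironridge=27 → close Hollowpine (overflow 25)
  39÷2 = 19 each, +1 to first 1
Round 6: Greywater=47 Ironridge=46 → close Greywater (overflow 39)
  47÷1 = 47 each, +1 to first 0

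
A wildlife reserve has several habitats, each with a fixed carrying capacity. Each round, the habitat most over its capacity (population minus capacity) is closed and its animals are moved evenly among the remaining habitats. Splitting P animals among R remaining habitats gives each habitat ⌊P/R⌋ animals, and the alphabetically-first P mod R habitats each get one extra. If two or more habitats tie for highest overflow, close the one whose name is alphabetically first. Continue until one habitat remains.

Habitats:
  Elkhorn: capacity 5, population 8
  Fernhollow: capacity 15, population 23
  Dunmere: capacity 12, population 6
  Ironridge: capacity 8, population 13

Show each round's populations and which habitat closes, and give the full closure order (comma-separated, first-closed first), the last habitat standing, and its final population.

Closure order: Fernhollow, Ironridge, Elkhorn
Last habitat: Dunmere with 50 animals

Round 1: Dunmere=6 Elkhorn=8 Fernhollow=23 Ironridge=13 → close Fernhollow (overflow 8)
  23÷3 = 7 each, +1 to first 2
Round 2: Dunmere=14 Elkhorn=16 Ironridge=20 → close Ironridge (overflow 12)
  20÷2 = 10 each, +1 to first 0
Round 3: Dunmere=24 Elkhorn=26 → close Elkhorn (overflow 21)
  26÷1 = 26 each, +1 to first 0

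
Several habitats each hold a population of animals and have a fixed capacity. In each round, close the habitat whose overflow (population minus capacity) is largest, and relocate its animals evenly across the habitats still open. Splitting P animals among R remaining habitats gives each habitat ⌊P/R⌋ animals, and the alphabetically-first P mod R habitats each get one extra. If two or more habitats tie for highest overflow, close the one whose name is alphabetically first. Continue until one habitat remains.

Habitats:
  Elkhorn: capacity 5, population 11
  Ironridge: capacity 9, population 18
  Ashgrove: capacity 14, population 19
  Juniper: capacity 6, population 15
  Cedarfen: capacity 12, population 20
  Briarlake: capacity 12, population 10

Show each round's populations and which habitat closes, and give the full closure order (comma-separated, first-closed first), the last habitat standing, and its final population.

Closure order: Ironridge, Cedarfen, Juniper, Ashgrove, Elkhorn
Last habitat: Briarlake with 93 animals

Round 1: Ashgrove=19 Briarlake=10 Cedarfen=20 Elkhorn=11 Ironridge=18 Juniper=15 → close Ironridge (overflow 9)
  18÷5 = 3 each, +1 to first 3
Round 2: Ashgrove=23 Briarlake=14 Cedarfen=24 Elkhorn=14 Juniper=18 → close Cedarfen (overflow 12)
  24÷4 = 6 each, +1 to first 0
Round 3: Ashgrove=29 Briarlake=20 Elkhorn=20 Juniper=24 → close Juniper (overflow 18)
  24÷3 = 8 each, +1 to first 0
Round 4: Ashgrove=37 Briarlake=28 Elkhorn=28 → close Ashgrove (overflow 23)
  37÷2 = 18 each, +1 to first 1
Round 5: Briarlake=47 Elkhorn=46 → close Elkhorn (overflow 41)
  46÷1 = 46 each, +1 to first 0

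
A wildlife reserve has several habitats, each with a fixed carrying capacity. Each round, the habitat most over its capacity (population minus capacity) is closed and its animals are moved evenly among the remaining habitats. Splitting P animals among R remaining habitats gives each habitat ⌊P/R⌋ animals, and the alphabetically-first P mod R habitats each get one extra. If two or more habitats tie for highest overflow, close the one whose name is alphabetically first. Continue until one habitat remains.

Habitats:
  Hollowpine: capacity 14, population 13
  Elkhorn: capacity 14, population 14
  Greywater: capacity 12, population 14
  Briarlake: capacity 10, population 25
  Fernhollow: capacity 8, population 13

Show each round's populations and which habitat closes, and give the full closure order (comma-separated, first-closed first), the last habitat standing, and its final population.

Closure order: Briarlake, Fernhollow, Elkhorn, Greywater
Last habitat: Hollowpine with 79 animals

Round 1: Briarlake=25 Elkhorn=14 Fernhollow=13 Greywater=14 Hollowpine=13 → close Briarlake (overflow 15)
  25÷4 = 6 each, +1 to first 1
Round 2: Elkhorn=21 Fernhollow=19 Greywater=20 Hollowpine=19 → close Fernhollow (overflow 11)
  19÷3 = 6 each, +1 to first 1
Round 3: Elkhorn=28 Greywater=26 Hollowpine=25 → close Elkhorn (overflow 14)
  28÷2 = 14 each, +1 to first 0
Round 4: Greywater=40 Hollowpine=39 → close Greywater (overflow 28)
  40÷1 = 40 each, +1 to first 0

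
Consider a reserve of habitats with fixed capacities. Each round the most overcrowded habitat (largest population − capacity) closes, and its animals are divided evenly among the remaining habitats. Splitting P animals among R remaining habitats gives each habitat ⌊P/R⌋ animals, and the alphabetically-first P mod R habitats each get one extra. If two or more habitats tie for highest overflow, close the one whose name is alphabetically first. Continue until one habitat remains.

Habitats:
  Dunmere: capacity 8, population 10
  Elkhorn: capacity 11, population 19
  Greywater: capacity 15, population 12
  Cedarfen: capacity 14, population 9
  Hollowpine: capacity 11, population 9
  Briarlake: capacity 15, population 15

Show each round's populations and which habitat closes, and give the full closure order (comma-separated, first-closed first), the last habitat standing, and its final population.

Closure order: Elkhorn, Dunmere, Briarlake, Greywater, Cedarfen
Last habitat: Hollowpine with 74 animals

Round 1: Briarlake=15 Cedarfen=9 Dunmere=10 Elkhorn=19 Greywater=12 Hollowpine=9 → close Elkhorn (overflow 8)
  19÷5 = 3 each, +1 to first 4
Round 2: Briarlake=19 Cedarfen=13 Dunmere=14 Greywater=16 Hollowpine=12 → close Dunmere (overflow 6)
  14÷4 = 3 each, +1 to first 2
Round 3: Briarlake=23 Cedarfen=17 Greywater=19 Hollowpine=15 → close Briarlake (overflow 8)
  23÷3 = 7 each, +1 to first 2
Round 4: Cedarfen=25 Greywater=27 Hollowpine=22 → close Greywater (overflow 12)
  27÷2 = 13 each, +1 to first 1
Round 5: Cedarfen=39 Hollowpine=35 → close Cedarfen (overflow 25)
  39÷1 = 39 each, +1 to first 0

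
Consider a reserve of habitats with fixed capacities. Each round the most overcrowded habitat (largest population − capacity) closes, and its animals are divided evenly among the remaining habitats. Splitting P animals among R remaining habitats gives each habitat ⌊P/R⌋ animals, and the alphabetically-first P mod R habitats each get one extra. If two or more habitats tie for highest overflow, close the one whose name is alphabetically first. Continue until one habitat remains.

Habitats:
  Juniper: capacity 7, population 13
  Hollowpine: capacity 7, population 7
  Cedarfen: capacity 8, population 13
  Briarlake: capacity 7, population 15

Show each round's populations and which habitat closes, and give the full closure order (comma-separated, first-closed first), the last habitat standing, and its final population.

Round 1: Briarlake=15 Cedarfen=13 Hollowpine=7 Juniper=13 → close Briarlake (overflow 8)
  15÷3 = 5 each, +1 to first 0
Round 2: Cedarfen=18 Hollowpine=12 Juniper=18 → close Juniper (overflow 11)
  18÷2 = 9 each, +1 to first 0
Round 3: Cedarfen=27 Hollowpine=21 → close Cedarfen (overflow 19)
  27÷1 = 27 each, +1 to first 0

Closure order: Briarlake, Juniper, Cedarfen
Last habitat: Hollowpine with 48 animals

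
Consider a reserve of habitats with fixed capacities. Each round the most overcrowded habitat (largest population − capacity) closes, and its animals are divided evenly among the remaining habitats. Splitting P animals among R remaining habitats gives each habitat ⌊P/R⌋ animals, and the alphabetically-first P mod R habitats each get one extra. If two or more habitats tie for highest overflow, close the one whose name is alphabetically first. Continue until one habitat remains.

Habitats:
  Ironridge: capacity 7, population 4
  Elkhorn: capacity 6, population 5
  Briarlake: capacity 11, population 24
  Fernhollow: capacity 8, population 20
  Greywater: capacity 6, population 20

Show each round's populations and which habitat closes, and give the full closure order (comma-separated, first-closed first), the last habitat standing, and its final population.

Closure order: Greywater, Briarlake, Fernhollow, Elkhorn
Last habitat: Ironridge with 73 animals

Round 1: Briarlake=24 Elkhorn=5 Fernhollow=20 Greywater=20 Ironridge=4 → close Greywater (overflow 14)
  20÷4 = 5 each, +1 to first 0
Round 2: Briarlake=29 Elkhorn=10 Fernhollow=25 Ironridge=9 → close Briarlake (overflow 18)
  29÷3 = 9 each, +1 to first 2
Round 3: Elkhorn=20 Fernhollow=35 Ironridge=18 → close Fernhollow (overflow 27)
  35÷2 = 17 each, +1 to first 1
Round 4: Elkhorn=38 Ironridge=35 → close Elkhorn (overflow 32)
  38÷1 = 38 each, +1 to first 0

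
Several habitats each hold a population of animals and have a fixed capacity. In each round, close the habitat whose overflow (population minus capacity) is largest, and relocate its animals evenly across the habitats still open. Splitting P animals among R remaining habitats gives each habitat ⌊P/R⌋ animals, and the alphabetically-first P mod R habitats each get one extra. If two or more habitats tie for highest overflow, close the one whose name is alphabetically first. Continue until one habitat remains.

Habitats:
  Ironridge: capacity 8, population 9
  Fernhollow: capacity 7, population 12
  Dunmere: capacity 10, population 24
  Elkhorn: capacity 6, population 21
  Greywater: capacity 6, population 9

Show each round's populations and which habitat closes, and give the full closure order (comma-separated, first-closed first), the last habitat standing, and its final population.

Closure order: Elkhorn, Dunmere, Fernhollow, Greywater
Last habitat: Ironridge with 75 animals

Round 1: Dunmere=24 Elkhorn=21 Fernhollow=12 Greywater=9 Ironridge=9 → close Elkhorn (overflow 15)
  21÷4 = 5 each, +1 to first 1
Round 2: Dunmere=30 Fernhollow=17 Greywater=14 Ironridge=14 → close Dunmere (overflow 20)
  30÷3 = 10 each, +1 to first 0
Round 3: Fernhollow=27 Greywater=24 Ironridge=24 → close Fernhollow (overflow 20)
  27÷2 = 13 each, +1 to first 1
Round 4: Greywater=38 Ironridge=37 → close Greywater (overflow 32)
  38÷1 = 38 each, +1 to first 0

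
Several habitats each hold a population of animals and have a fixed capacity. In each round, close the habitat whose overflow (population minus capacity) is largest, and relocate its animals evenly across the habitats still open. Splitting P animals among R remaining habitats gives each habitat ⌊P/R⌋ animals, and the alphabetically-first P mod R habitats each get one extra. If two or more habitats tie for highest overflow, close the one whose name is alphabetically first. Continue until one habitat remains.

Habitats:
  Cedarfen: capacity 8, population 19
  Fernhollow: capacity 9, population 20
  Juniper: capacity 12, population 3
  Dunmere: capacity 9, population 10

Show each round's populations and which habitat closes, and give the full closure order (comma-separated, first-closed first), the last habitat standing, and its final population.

Closure order: Cedarfen, Fernhollow, Dunmere
Last habitat: Juniper with 52 animals

Round 1: Cedarfen=19 Dunmere=10 Fernhollow=20 Juniper=3 → close Cedarfen (overflow 11)
  19÷3 = 6 each, +1 to first 1
Round 2: Dunmere=17 Fernhollow=26 Juniper=9 → close Fernhollow (overflow 17)
  26÷2 = 13 each, +1 to first 0
Round 3: Dunmere=30 Juniper=22 → close Dunmere (overflow 21)
  30÷1 = 30 each, +1 to first 0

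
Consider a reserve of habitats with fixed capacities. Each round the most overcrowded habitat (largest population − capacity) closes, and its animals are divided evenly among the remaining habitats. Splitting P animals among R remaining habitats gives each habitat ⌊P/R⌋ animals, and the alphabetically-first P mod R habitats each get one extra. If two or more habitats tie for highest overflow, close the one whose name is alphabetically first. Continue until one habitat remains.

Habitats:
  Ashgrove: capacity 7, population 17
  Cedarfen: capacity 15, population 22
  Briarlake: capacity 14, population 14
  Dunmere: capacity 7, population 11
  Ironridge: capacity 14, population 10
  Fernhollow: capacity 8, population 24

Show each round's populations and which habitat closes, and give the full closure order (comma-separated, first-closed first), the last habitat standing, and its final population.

Round 1: Ashgrove=17 Briarlake=14 Cedarfen=22 Dunmere=11 Fernhollow=24 Ironridge=10 → close Fernhollow (overflow 16)
  24÷5 = 4 each, +1 to first 4
Round 2: Ashgrove=22 Briarlake=19 Cedarfen=27 Dunmere=16 Ironridge=14 → close Ashgrove (overflow 15)
  22÷4 = 5 each, +1 to first 2
Round 3: Briarlake=25 Cedarfen=33 Dunmere=21 Ironridge=19 → close Cedarfen (overflow 18)
  33÷3 = 11 each, +1 to first 0
Round 4: Briarlake=36 Dunmere=32 Ironridge=30 → close Dunmere (overflow 25)
  32÷2 = 16 each, +1 to first 0
Round 5: Briarlake=52 Ironridge=46 → close Briarlake (overflow 38)
  52÷1 = 52 each, +1 to first 0

Closure order: Fernhollow, Ashgrove, Cedarfen, Dunmere, Briarlake
Last habitat: Ironridge with 98 animals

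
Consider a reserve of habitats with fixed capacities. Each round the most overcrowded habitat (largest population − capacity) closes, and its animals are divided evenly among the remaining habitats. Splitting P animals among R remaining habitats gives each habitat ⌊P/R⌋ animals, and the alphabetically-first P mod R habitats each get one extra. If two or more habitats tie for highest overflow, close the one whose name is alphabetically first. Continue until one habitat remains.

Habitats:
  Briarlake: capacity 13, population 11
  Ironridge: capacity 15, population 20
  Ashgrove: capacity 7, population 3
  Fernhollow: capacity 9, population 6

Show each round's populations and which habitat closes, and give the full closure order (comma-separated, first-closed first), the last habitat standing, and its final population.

Closure order: Ironridge, Briarlake, Ashgrove
Last habitat: Fernhollow with 40 animals

Round 1: Ashgrove=3 Briarlake=11 Fernhollow=6 Ironridge=20 → close Ironridge (overflow 5)
  20÷3 = 6 each, +1 to first 2
Round 2: Ashgrove=10 Briarlake=18 Fernhollow=12 → close Briarlake (overflow 5)
  18÷2 = 9 each, +1 to first 0
Round 3: Ashgrove=19 Fernhollow=21 → close Ashgrove (overflow 12)
  19÷1 = 19 each, +1 to first 0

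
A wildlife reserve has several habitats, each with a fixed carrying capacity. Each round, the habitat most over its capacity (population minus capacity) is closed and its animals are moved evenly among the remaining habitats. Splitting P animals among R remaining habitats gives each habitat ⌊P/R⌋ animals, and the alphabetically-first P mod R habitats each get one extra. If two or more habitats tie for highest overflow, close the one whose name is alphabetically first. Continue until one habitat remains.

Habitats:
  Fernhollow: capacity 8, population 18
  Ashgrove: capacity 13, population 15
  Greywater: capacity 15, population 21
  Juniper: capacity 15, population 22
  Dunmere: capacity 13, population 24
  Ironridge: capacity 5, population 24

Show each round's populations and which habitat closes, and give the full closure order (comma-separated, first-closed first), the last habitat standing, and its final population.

Round 1: Ashgrove=15 Dunmere=24 Fernhollow=18 Greywater=21 Ironridge=24 Juniper=22 → close Ironridge (overflow 19)
  24÷5 = 4 each, +1 to first 4
Round 2: Ashgrove=20 Dunmere=29 Fernhollow=23 Greywater=26 Juniper=26 → close Dunmere (overflow 16)
  29÷4 = 7 each, +1 to first 1
Round 3: Ashgrove=28 Fernhollow=30 Greywater=33 Juniper=33 → close Fernhollow (overflow 22)
  30÷3 = 10 each, +1 to first 0
Round 4: Ashgrove=38 Greywater=43 Juniper=43 → close Greywater (overflow 28)
  43÷2 = 21 each, +1 to first 1
Round 5: Ashgrove=60 Juniper=64 → close Juniper (overflow 49)
  64÷1 = 64 each, +1 to first 0

Closure order: Ironridge, Dunmere, Fernhollow, Greywater, Juniper
Last habitat: Ashgrove with 124 animals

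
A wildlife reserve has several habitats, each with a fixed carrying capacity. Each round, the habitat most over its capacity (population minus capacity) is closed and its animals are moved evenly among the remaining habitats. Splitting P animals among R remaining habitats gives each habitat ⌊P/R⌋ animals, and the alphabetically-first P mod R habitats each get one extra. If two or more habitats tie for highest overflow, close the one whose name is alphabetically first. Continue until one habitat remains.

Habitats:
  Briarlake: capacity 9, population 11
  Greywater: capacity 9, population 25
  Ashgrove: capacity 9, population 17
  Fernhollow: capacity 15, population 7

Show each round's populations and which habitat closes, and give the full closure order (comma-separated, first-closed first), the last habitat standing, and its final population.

Round 1: Ashgrove=17 Briarlake=11 Fernhollow=7 Greywater=25 → close Greywater (overflow 16)
  25÷3 = 8 each, +1 to first 1
Round 2: Ashgrove=26 Briarlake=19 Fernhollow=15 → close Ashgrove (overflow 17)
  26÷2 = 13 each, +1 to first 0
Round 3: Briarlake=32 Fernhollow=28 → close Briarlake (overflow 23)
  32÷1 = 32 each, +1 to first 0

Closure order: Greywater, Ashgrove, Briarlake
Last habitat: Fernhollow with 60 animals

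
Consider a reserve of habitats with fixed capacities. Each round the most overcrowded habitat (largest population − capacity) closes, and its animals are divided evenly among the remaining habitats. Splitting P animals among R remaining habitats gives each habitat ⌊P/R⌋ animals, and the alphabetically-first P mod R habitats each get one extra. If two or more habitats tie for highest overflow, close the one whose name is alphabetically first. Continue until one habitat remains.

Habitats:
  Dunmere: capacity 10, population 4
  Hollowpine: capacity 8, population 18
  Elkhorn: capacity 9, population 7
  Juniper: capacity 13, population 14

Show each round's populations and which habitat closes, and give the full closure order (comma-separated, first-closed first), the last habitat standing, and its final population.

Closure order: Hollowpine, Juniper, Elkhorn
Last habitat: Dunmere with 43 animals

Round 1: Dunmere=4 Elkhorn=7 Hollowpine=18 Juniper=14 → close Hollowpine (overflow 10)
  18÷3 = 6 each, +1 to first 0
Round 2: Dunmere=10 Elkhorn=13 Juniper=20 → close Juniper (overflow 7)
  20÷2 = 10 each, +1 to first 0
Round 3: Dunmere=20 Elkhorn=23 → close Elkhorn (overflow 14)
  23÷1 = 23 each, +1 to first 0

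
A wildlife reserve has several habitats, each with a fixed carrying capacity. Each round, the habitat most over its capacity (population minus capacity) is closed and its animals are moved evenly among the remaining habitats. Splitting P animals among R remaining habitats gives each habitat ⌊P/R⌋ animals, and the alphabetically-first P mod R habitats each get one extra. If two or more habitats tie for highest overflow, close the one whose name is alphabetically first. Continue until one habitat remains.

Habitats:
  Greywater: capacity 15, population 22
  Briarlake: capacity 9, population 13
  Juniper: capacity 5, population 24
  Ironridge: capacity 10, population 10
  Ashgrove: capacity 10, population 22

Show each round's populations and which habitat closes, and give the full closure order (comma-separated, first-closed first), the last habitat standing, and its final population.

Round 1: Ashgrove=22 Briarlake=13 Greywater=22 Ironridge=10 Juniper=24 → close Juniper (overflow 19)
  24÷4 = 6 each, +1 to first 0
Round 2: Ashgrove=28 Briarlake=19 Greywater=28 Ironridge=16 → close Ashgrove (overflow 18)
  28÷3 = 9 each, +1 to first 1
Round 3: Briarlake=29 Greywater=37 Ironridge=25 → close Greywater (overflow 22)
  37÷2 = 18 each, +1 to first 1
Round 4: Briarlake=48 Ironridge=43 → close Briarlake (overflow 39)
  48÷1 = 48 each, +1 to first 0

Closure order: Juniper, Ashgrove, Greywater, Briarlake
Last habitat: Ironridge with 91 animals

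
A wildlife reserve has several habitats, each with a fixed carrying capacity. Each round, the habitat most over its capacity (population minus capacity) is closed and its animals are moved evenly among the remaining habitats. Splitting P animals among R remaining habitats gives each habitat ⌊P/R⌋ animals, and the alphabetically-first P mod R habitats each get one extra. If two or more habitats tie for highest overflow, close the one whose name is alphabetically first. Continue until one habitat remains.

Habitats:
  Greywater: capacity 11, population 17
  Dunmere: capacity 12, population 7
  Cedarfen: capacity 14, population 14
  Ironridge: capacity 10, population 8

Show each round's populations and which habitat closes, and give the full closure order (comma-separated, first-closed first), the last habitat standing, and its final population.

Closure order: Greywater, Cedarfen, Ironridge
Last habitat: Dunmere with 46 animals

Round 1: Cedarfen=14 Dunmere=7 Greywater=17 Ironridge=8 → close Greywater (overflow 6)
  17÷3 = 5 each, +1 to first 2
Round 2: Cedarfen=20 Dunmere=13 Ironridge=13 → close Cedarfen (overflow 6)
  20÷2 = 10 each, +1 to first 0
Round 3: Dunmere=23 Ironridge=23 → close Ironridge (overflow 13)
  23÷1 = 23 each, +1 to first 0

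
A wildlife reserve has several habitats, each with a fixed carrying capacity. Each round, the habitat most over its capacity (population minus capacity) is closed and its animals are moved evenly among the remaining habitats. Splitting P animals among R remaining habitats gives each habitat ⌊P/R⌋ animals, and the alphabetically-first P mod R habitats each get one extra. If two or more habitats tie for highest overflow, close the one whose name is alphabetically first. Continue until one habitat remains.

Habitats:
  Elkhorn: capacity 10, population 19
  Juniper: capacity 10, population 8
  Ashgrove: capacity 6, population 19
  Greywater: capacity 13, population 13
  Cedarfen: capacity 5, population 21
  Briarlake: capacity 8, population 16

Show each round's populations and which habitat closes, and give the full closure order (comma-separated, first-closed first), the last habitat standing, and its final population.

Closure order: Cedarfen, Ashgrove, Elkhorn, Briarlake, Greywater
Last habitat: Juniper with 96 animals

Round 1: Ashgrove=19 Briarlake=16 Cedarfen=21 Elkhorn=19 Greywater=13 Juniper=8 → close Cedarfen (overflow 16)
  21÷5 = 4 each, +1 to first 1
Round 2: Ashgrove=24 Briarlake=20 Elkhorn=23 Greywater=17 Juniper=12 → close Ashgrove (overflow 18)
  24÷4 = 6 each, +1 to first 0
Round 3: Briarlake=26 Elkhorn=29 Greywater=23 Juniper=18 → close Elkhorn (overflow 19)
  29÷3 = 9 each, +1 to first 2
Round 4: Briarlake=36 Greywater=33 Juniper=27 → close Briarlake (overflow 28)
  36÷2 = 18 each, +1 to first 0
Round 5: Greywater=51 Juniper=45 → close Greywater (overflow 38)
  51÷1 = 51 each, +1 to first 0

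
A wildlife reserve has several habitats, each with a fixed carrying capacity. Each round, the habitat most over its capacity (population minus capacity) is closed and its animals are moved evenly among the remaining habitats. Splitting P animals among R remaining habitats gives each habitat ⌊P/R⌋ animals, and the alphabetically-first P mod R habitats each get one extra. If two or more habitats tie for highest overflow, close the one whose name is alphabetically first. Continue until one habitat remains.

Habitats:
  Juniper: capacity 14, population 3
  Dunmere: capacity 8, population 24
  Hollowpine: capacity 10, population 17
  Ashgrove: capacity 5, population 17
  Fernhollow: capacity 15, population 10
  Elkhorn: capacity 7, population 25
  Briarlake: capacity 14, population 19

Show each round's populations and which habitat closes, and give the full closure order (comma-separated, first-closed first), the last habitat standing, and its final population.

Round 1: Ashgrove=17 Briarlake=19 Dunmere=24 Elkhorn=25 Fernhollow=10 Hollowpine=17 Juniper=3 → close Elkhorn (overflow 18)
  25÷6 = 4 each, +1 to first 1
Round 2: Ashgrove=22 Briarlake=23 Dunmere=28 Fernhollow=14 Hollowpine=21 Juniper=7 → close Dunmere (overflow 20)
  28÷5 = 5 each, +1 to first 3
Round 3: Ashgrove=28 Briarlake=29 Fernhollow=20 Hollowpine=26 Juniper=12 → close Ashgrove (overflow 23)
  28÷4 = 7 each, +1 to first 0
Round 4: Briarlake=36 Fernhollow=27 Hollowpine=33 Juniper=19 → close Hollowpine (overflow 23)
  33÷3 = 11 each, +1 to first 0
Round 5: Briarlake=47 Fernhollow=38 Juniper=30 → close Briarlake (overflow 33)
  47÷2 = 23 each, +1 to first 1
Round 6: Fernhollow=62 Juniper=53 → close Fernhollow (overflow 47)
  62÷1 = 62 each, +1 to first 0

Closure order: Elkhorn, Dunmere, Ashgrove, Hollowpine, Briarlake, Fernhollow
Last habitat: Juniper with 115 animals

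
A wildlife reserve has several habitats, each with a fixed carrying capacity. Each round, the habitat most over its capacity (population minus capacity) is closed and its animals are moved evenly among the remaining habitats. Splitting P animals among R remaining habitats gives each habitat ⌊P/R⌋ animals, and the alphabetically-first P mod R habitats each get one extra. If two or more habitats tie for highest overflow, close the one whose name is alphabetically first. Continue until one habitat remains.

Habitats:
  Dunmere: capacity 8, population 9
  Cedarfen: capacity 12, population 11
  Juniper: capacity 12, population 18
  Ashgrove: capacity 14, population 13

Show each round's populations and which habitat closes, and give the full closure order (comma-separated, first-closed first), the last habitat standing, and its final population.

Closure order: Juniper, Dunmere, Ashgrove
Last habitat: Cedarfen with 51 animals

Round 1: Ashgrove=13 Cedarfen=11 Dunmere=9 Juniper=18 → close Juniper (overflow 6)
  18÷3 = 6 each, +1 to first 0
Round 2: Ashgrove=19 Cedarfen=17 Dunmere=15 → close Dunmere (overflow 7)
  15÷2 = 7 each, +1 to first 1
Round 3: Ashgrove=27 Cedarfen=24 → close Ashgrove (overflow 13)
  27÷1 = 27 each, +1 to first 0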